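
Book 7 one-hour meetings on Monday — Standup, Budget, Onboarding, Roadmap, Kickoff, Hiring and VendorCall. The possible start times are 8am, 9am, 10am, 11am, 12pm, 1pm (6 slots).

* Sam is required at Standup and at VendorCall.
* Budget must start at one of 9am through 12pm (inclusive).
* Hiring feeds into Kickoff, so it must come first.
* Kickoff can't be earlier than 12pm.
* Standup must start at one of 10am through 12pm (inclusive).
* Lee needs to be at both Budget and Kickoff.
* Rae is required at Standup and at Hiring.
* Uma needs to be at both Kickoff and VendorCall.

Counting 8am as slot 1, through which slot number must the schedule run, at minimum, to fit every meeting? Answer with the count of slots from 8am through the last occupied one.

The precedence chain requires at least 2 distinct slots.
Kickoff can't be placed before 12pm — that is slot 5 counting from 8am — so the schedule must run through at least 5 slots.
5 works (last occupied slot: 12pm): for example VendorCall -> 8am, Roadmap -> 8am, Onboarding -> 8am, Budget -> 9am, Standup -> 10am, Kickoff -> 12pm, Hiring -> 8am.

5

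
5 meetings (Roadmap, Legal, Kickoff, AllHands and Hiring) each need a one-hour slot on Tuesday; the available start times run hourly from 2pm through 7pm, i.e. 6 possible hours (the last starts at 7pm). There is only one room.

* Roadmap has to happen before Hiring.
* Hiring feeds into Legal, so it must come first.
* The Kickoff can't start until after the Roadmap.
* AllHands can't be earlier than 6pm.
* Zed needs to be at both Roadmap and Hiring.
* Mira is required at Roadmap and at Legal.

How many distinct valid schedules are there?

30

Splitting on Roadmap: it can be 2pm (24), 3pm (6). Listing each branch's schedules as (Legal, Kickoff, AllHands, Hiring):
Roadmap=2pm: (4pm,5pm,6pm,3pm) (4pm,5pm,7pm,3pm) (4pm,6pm,7pm,3pm) (4pm,7pm,6pm,3pm) (5pm,3pm,6pm,4pm) (5pm,3pm,7pm,4pm) (5pm,4pm,6pm,3pm) (5pm,4pm,7pm,3pm) (5pm,6pm,7pm,3pm) (5pm,6pm,7pm,4pm) (5pm,7pm,6pm,3pm) (5pm,7pm,6pm,4pm) (6pm,3pm,7pm,4pm) (6pm,3pm,7pm,5pm) (6pm,4pm,7pm,3pm) (6pm,4pm,7pm,5pm) (6pm,5pm,7pm,3pm) (6pm,5pm,7pm,4pm) (7pm,3pm,6pm,4pm) (7pm,3pm,6pm,5pm) (7pm,4pm,6pm,3pm) (7pm,4pm,6pm,5pm) (7pm,5pm,6pm,3pm) (7pm,5pm,6pm,4pm) — 24.
Roadmap=3pm: (5pm,6pm,7pm,4pm) (5pm,7pm,6pm,4pm) (6pm,4pm,7pm,5pm) (6pm,5pm,7pm,4pm) (7pm,4pm,6pm,5pm) (7pm,5pm,6pm,4pm) — 6.
Summing: 24 + 6 = 30.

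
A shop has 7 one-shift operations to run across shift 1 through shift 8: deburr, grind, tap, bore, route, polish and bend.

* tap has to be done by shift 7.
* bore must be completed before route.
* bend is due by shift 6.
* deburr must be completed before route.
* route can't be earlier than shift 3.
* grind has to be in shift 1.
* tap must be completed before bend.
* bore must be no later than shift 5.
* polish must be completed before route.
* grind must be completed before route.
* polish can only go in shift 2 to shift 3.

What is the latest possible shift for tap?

shift 5

Tap's own window allows nothing later than shift 7; downstream work caps tap at shift 5.
tap at shift 5 is achievable: bore=shift 1; bend=shift 6; polish=shift 2; grind=shift 1; tap=shift 5; deburr=shift 1; route=shift 3.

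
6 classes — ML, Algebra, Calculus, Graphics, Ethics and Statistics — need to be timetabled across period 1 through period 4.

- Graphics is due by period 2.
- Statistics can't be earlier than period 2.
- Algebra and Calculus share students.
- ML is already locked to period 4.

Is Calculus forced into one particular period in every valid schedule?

No

Calculus can be period 1 (e.g. Ethics -> period 1, Statistics -> period 2, Graphics -> period 1, Algebra -> period 2, Calculus -> period 1, ML -> period 4) or period 2 (e.g. Calculus -> period 2; Algebra -> period 1; Ethics -> period 1; Statistics -> period 2; ML -> period 4; Graphics -> period 1).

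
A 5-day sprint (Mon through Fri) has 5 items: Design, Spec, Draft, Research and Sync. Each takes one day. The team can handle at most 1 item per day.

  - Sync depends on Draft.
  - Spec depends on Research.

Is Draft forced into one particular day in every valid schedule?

Draft can be Mon (e.g. Draft=Mon, Spec=Wed, Sync=Thu, Research=Tue, Design=Fri) or Tue (e.g. Design in Fri, Spec in Wed, Draft in Tue, Sync in Thu, Research in Mon).

No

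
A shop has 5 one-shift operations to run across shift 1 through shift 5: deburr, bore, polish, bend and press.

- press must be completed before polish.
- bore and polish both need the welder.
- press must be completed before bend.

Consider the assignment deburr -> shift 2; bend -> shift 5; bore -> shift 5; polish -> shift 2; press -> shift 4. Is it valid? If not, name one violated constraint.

press must be completed before bend — holds.
press must be completed before polish — violated.
bore and polish both need the welder — holds.

No. press must be completed before polish is not satisfied.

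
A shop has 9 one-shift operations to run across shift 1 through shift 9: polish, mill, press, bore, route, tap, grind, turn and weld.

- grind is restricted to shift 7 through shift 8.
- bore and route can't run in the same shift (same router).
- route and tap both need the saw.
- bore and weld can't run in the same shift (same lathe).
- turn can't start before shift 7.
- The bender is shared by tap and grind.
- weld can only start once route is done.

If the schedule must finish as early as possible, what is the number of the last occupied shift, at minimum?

The precedence chain requires at least 2 distinct shifts.
grind can't be placed before shift 7, so the schedule must run through at least shift 7.
7 works (last occupied shift: shift 7): for example weld in shift 2; turn in shift 7; route in shift 1; bore in shift 3; press in shift 1; grind in shift 7; mill in shift 1; polish in shift 1; tap in shift 2.

shift 7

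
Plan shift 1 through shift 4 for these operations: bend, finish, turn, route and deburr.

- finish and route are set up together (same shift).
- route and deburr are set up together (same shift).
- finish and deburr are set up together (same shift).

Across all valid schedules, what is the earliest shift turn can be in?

shift 1

turn at shift 1 is achievable: bend=shift 1; turn=shift 1; route=shift 1; deburr=shift 1; finish=shift 1.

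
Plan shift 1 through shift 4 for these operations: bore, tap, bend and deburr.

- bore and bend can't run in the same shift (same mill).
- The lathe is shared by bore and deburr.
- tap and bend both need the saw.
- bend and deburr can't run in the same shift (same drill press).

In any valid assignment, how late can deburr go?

shift 4

deburr at shift 4 is achievable: bore -> shift 1; tap -> shift 1; bend -> shift 2; deburr -> shift 4.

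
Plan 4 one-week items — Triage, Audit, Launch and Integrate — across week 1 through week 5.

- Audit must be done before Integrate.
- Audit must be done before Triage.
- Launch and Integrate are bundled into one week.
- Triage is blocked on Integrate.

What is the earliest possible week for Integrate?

Precedence pushes Integrate to at least week 2; downstream work caps Integrate at week 4.
Integrate at week 2 is achievable: Audit -> week 1, Launch -> week 2, Integrate -> week 2, Triage -> week 3.

week 2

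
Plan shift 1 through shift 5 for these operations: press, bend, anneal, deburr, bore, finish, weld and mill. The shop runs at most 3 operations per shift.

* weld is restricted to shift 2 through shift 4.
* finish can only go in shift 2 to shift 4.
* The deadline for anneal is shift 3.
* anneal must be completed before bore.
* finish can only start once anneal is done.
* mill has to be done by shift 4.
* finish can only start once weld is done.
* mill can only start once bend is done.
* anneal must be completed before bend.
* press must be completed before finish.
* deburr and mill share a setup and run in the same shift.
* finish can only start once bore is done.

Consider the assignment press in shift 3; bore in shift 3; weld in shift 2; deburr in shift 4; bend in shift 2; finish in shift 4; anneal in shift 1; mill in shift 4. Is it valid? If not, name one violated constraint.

Yes, all constraints hold

The shop runs at most 3 operations per shift — holds.
anneal must be completed before bore — holds.
anneal must be completed before bend — holds.
weld is restricted to shift 2 through shift 4 — holds.
press must be completed before finish — holds.
finish can only start once anneal is done — holds.
deburr and mill share a setup and run in the same shift — holds.
mill can only start once bend is done — holds.
finish can only start once bore is done — holds.
finish can only start once weld is done — holds.
The deadline for anneal is shift 3 — holds.
mill has to be done by shift 4 — holds.
finish can only go in shift 2 to shift 4 — holds.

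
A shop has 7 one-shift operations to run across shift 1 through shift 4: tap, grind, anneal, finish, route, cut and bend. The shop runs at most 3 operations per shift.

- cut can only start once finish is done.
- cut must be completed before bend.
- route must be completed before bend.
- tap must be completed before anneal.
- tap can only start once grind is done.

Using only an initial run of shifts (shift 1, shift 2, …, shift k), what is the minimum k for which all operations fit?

3 shifts

The precedence chain requires at least 3 distinct shifts.
With at most 3 per shift and 7 operations, at least 3 shifts are needed.
3 works (last occupied shift: shift 3): for example anneal in shift 3; route in shift 1; grind in shift 1; tap in shift 2; cut in shift 2; bend in shift 3; finish in shift 1.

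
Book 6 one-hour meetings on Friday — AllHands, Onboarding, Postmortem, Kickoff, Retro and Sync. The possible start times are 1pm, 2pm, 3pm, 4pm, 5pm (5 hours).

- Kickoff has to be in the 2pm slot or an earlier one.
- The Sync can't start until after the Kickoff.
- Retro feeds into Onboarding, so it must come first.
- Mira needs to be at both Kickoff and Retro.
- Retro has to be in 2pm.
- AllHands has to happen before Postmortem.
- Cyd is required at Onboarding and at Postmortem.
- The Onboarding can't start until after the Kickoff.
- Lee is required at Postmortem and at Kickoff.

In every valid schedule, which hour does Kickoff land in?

Kickoff's window is 1pm–2pm.
Retro is fixed at 2pm, and Kickoff can't share a hour with Retro.
So Kickoff must be 1pm.

1pm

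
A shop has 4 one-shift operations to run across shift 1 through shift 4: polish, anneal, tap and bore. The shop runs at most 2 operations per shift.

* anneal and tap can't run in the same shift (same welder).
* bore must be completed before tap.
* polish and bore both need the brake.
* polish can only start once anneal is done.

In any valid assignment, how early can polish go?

shift 2

Precedence pushes polish to at least shift 2.
polish at shift 2 is achievable: tap -> shift 2, bore -> shift 1, polish -> shift 2, anneal -> shift 1.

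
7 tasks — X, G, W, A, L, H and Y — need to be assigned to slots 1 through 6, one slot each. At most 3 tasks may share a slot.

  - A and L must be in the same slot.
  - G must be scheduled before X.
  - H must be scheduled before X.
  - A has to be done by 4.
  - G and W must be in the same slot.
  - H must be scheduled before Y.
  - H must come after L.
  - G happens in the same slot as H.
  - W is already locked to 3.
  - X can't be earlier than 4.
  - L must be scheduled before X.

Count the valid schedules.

18

Splitting on X: it can be 4 (6), 5 (6), 6 (6). Listing each branch's schedules as (G, W, A, L, H, Y):
X=4: (3,3,1,1,3,4) (3,3,1,1,3,5) (3,3,1,1,3,6) (3,3,2,2,3,4) (3,3,2,2,3,5) (3,3,2,2,3,6) — 6.
X=5: (3,3,1,1,3,4) (3,3,1,1,3,5) (3,3,1,1,3,6) (3,3,2,2,3,4) (3,3,2,2,3,5) (3,3,2,2,3,6) — 6.
X=6: (3,3,1,1,3,4) (3,3,1,1,3,5) (3,3,1,1,3,6) (3,3,2,2,3,4) (3,3,2,2,3,5) (3,3,2,2,3,6) — 6.
Summing: 6 + 6 + 6 = 18.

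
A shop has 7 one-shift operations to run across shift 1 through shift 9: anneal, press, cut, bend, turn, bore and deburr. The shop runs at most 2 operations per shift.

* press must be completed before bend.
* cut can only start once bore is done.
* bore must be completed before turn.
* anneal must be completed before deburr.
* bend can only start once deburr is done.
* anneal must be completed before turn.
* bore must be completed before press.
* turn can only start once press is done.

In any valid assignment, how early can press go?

Precedence pushes press to at least shift 2; downstream work caps press at shift 8.
press at shift 2 is achievable: bore=shift 1; press=shift 2; anneal=shift 1; cut=shift 4; bend=shift 3; turn=shift 3; deburr=shift 2.

shift 2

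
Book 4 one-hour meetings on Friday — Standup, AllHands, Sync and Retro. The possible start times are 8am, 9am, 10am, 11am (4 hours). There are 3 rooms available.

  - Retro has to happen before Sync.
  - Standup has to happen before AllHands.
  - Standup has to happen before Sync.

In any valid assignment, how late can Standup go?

10am

Downstream work caps Standup at 10am.
Standup at 10am is achievable: AllHands in 11am; Retro in 8am; Standup in 10am; Sync in 11am.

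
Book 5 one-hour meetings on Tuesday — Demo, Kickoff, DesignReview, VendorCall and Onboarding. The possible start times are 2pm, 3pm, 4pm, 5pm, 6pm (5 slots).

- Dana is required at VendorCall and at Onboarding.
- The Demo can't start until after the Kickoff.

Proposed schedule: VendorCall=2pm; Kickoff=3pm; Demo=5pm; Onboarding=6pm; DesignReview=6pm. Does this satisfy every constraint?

The Demo can't start until after the Kickoff — holds.
Dana is required at VendorCall and at Onboarding — holds.

Valid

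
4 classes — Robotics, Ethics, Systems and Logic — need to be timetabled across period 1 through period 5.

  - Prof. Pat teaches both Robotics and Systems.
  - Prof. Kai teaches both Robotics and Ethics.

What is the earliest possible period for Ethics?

period 1

Ethics at period 1 is achievable: Systems=period 1; Ethics=period 1; Logic=period 1; Robotics=period 2.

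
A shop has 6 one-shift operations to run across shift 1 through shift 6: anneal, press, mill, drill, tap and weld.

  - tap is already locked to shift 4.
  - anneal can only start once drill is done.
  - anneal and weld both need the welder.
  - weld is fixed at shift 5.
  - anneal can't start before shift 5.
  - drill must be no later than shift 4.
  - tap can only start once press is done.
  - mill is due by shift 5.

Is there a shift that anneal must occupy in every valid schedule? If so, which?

shift 6

anneal's window is shift 5–shift 6.
weld is fixed at shift 5, and anneal can't share a shift with weld.
So anneal must be shift 6.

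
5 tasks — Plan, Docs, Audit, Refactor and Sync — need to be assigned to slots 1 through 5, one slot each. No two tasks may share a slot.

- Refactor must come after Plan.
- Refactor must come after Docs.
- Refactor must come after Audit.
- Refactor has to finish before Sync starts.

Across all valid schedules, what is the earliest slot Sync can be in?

5

Precedence pushes Sync to at least 3.
Sync at 5 is achievable: Docs -> 2, Sync -> 5, Refactor -> 4, Audit -> 3, Plan -> 1.
Nothing earlier works — the capacity limit rule out every slot before 5.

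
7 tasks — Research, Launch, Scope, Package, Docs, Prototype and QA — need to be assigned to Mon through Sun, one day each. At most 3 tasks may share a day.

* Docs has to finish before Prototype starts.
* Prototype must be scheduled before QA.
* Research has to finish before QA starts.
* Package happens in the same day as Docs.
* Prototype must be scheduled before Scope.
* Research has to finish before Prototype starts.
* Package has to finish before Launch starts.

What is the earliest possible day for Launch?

Tue

Precedence pushes Launch to at least Tue.
Launch at Tue is achievable: Prototype=Tue, Docs=Mon, QA=Wed, Launch=Tue, Research=Mon, Package=Mon, Scope=Wed.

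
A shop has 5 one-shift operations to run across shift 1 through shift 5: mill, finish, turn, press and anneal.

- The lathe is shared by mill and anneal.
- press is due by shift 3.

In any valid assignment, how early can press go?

Press's own window allows nothing later than shift 3.
press at shift 1 is achievable: anneal -> shift 2; press -> shift 1; finish -> shift 1; mill -> shift 1; turn -> shift 1.

shift 1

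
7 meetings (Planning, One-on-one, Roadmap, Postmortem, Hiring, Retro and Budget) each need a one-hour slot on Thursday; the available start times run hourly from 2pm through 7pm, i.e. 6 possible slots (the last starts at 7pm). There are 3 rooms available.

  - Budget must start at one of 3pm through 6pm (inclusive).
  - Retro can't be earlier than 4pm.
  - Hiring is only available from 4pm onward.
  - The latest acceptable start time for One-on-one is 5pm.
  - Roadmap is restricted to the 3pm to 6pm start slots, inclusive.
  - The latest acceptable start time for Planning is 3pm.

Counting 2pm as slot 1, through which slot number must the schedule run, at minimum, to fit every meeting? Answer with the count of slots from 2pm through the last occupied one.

With at most 3 per slot and 7 meetings, at least 3 slots are needed.
Hiring can't be placed before 4pm — that is slot 3 counting from 2pm — so the schedule must run through at least 3 slots.
3 works (last occupied slot: 4pm): for example Hiring -> 4pm; Postmortem -> 2pm; One-on-one -> 2pm; Budget -> 3pm; Roadmap -> 3pm; Planning -> 2pm; Retro -> 4pm.

3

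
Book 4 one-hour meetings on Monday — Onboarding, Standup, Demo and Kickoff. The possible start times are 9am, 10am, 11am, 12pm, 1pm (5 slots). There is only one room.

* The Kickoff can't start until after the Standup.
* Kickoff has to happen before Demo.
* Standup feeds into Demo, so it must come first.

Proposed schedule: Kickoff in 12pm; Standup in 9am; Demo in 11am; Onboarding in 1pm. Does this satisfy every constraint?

Standup feeds into Demo, so it must come first — holds.
Kickoff has to happen before Demo — violated.
The Kickoff can't start until after the Standup — holds.
There is only one room — holds.

Invalid. Kickoff has to happen before Demo.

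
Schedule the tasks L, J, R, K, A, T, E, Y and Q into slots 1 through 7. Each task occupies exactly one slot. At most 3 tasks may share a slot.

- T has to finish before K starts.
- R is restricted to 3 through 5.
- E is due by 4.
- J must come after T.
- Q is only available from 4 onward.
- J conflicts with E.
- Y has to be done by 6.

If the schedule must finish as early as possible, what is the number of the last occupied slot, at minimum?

The precedence chain requires at least 2 distinct slots.
With at most 3 per slot and 9 tasks, at least 3 slots are needed.
Q can't be placed before 4, so the schedule must run through at least slot 4.
4 works (last occupied slot: 4): for example Q=4; E=3; K=2; Y=2; L=1; T=1; J=2; A=1; R=3.

4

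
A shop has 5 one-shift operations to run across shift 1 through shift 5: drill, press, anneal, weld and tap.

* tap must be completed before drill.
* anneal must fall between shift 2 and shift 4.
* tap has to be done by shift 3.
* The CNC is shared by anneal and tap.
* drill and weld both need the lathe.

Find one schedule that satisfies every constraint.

tap in shift 1; drill in shift 2; press in shift 1; weld in shift 1; anneal in shift 2

Checking: tap(shift 1) before drill(shift 2); drill(shift 2) != weld(shift 1); anneal(shift 2) != tap(shift 1); tap=shift 1 in [shift 1,shift 3]; anneal=shift 2 in [shift 2,shift 4].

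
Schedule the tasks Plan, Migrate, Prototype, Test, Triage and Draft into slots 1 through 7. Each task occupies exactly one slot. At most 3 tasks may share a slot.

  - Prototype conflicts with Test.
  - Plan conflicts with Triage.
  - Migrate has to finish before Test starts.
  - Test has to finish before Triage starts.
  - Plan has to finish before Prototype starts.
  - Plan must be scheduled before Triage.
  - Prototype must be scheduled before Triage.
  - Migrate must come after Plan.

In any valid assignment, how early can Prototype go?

Precedence pushes Prototype to at least 2; downstream work caps Prototype at 6.
Prototype at 2 is achievable: Prototype=2; Plan=1; Test=3; Draft=1; Migrate=2; Triage=4.

2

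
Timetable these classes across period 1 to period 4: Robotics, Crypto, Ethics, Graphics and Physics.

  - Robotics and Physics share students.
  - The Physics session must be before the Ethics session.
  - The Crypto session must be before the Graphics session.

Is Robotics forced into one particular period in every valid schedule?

No

Robotics can be period 1 (e.g. Graphics in period 2; Crypto in period 1; Ethics in period 3; Robotics in period 1; Physics in period 2) or period 2 (e.g. Graphics=period 2, Ethics=period 2, Robotics=period 2, Crypto=period 1, Physics=period 1).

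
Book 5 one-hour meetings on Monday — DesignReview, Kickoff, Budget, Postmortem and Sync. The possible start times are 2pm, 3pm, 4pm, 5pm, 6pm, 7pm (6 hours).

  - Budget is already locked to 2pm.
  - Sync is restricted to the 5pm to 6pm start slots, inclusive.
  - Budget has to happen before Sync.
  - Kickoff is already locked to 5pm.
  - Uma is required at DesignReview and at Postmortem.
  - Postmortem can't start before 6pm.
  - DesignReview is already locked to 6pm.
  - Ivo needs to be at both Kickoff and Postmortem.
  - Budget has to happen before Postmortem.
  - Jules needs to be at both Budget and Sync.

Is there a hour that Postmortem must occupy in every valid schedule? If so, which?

Postmortem's window is 6pm–7pm.
DesignReview is fixed at 6pm, and Postmortem can't share a hour with DesignReview.
So Postmortem must be 7pm.

7pm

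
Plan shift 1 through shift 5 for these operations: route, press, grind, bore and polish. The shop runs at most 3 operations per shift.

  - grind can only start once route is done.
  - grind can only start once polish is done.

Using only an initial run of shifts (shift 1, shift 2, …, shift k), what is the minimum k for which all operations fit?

2 shifts

The precedence chain requires at least 2 distinct shifts.
With at most 3 per shift and 5 operations, at least 2 shifts are needed.
2 works (last occupied shift: shift 2): for example bore=shift 2, press=shift 1, polish=shift 1, route=shift 1, grind=shift 2.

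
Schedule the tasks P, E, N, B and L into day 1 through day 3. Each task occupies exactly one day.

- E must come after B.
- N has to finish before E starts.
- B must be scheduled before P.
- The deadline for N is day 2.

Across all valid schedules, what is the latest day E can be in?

Precedence pushes E to at least day 2.
E at day 3 is achievable: N -> day 1, L -> day 1, E -> day 3, P -> day 2, B -> day 1.

day 3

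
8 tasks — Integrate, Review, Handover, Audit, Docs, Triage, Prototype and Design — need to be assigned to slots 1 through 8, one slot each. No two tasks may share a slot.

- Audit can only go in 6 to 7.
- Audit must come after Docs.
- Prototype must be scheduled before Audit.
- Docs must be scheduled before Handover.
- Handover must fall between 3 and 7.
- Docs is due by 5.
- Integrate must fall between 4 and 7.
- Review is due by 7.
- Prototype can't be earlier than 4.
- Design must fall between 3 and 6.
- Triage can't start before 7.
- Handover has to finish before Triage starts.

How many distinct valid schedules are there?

Splitting on Integrate: it can be 4 (10), 5 (10), 6 (8), 7 (8). Listing each branch's schedules as (Review, Handover, Audit, Docs, Triage, Prototype, Design):
Integrate=4: (1,3,7,2,8,5,6) (1,3,7,2,8,6,5) (1,5,7,2,8,6,3) (1,6,7,2,8,5,3) (1,7,6,2,8,5,3) (2,3,7,1,8,5,6) (2,3,7,1,8,6,5) (2,5,7,1,8,6,3) (2,6,7,1,8,5,3) (2,7,6,1,8,5,3) — 10.
Integrate=5: (1,3,7,2,8,4,6) (1,3,7,2,8,6,4) (1,4,7,2,8,6,3) (1,6,7,2,8,4,3) (1,7,6,2,8,4,3) (2,3,7,1,8,4,6) (2,3,7,1,8,6,4) (2,4,7,1,8,6,3) (2,6,7,1,8,4,3) (2,7,6,1,8,4,3) — 10.
Integrate=6: (1,3,7,2,8,4,5) (1,3,7,2,8,5,4) (1,4,7,2,8,5,3) (1,5,7,2,8,4,3) (2,3,7,1,8,4,5) (2,3,7,1,8,5,4) (2,4,7,1,8,5,3) (2,5,7,1,8,4,3) — 8.
Integrate=7: (1,3,6,2,8,4,5) (1,3,6,2,8,5,4) (1,4,6,2,8,5,3) (1,5,6,2,8,4,3) (2,3,6,1,8,4,5) (2,3,6,1,8,5,4) (2,4,6,1,8,5,3) (2,5,6,1,8,4,3) — 8.
Summing: 10 + 10 + 8 + 8 = 36.

36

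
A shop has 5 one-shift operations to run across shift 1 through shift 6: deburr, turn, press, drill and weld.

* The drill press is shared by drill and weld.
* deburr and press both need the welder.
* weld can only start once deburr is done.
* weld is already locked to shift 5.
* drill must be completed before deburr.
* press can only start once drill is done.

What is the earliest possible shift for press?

shift 2

Precedence pushes press to at least shift 2.
press at shift 2 is achievable: press in shift 2, drill in shift 1, turn in shift 1, deburr in shift 3, weld in shift 5.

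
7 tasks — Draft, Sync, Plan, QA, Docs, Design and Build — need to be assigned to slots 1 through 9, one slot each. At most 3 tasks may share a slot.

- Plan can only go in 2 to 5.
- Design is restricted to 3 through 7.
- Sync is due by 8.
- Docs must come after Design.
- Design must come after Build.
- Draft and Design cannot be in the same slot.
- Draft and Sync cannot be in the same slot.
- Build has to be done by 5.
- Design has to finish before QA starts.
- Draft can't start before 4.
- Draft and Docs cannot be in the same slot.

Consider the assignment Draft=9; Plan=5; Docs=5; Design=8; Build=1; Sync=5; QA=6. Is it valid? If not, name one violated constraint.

Draft and Docs cannot be in the same slot — holds.
Design is restricted to 3 through 7 — violated.
Design must come after Build — holds.
Docs must come after Design — violated.
At most 3 tasks may share a slot — holds.
Draft and Design cannot be in the same slot — holds.
Design has to finish before QA starts — violated.
Plan can only go in 2 to 5 — holds.
Sync is due by 8 — holds.
Draft can't start before 4 — holds.
Draft and Sync cannot be in the same slot — holds.
Build has to be done by 5 — holds.

Invalid. Docs must come after Design.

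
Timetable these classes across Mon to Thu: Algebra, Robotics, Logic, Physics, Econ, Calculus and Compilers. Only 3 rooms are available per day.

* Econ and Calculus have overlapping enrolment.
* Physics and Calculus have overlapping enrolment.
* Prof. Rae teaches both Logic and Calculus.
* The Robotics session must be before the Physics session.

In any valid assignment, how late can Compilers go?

Thu

Compilers at Thu is achievable: Logic=Mon; Algebra=Mon; Physics=Tue; Compilers=Thu; Calculus=Wed; Econ=Tue; Robotics=Mon.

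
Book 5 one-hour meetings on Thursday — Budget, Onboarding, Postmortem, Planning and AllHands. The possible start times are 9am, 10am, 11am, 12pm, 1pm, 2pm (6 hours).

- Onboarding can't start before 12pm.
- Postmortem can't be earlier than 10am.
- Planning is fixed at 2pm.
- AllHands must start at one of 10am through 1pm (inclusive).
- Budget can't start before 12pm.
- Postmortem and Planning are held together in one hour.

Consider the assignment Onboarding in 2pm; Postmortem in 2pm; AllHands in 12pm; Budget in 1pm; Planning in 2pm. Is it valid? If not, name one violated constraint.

Budget can't start before 12pm — holds.
Postmortem can't be earlier than 10am — holds.
AllHands must start at one of 10am through 1pm (inclusive) — holds.
Postmortem and Planning are held together in one hour — holds.
Onboarding can't start before 12pm — holds.
Planning is fixed at 2pm — holds.

Valid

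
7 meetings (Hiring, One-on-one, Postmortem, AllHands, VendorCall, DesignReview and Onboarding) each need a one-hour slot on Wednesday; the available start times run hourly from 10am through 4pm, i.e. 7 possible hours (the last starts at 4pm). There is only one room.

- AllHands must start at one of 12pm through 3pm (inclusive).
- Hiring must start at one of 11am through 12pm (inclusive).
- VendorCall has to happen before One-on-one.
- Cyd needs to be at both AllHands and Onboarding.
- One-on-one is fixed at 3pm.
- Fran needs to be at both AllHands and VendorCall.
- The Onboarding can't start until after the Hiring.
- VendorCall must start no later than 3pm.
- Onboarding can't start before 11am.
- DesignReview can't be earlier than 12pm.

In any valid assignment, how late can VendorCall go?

VendorCall's own window allows nothing later than 3pm; downstream work caps VendorCall at 2pm.
VendorCall at 2pm is achievable: AllHands -> 12pm; Onboarding -> 4pm; One-on-one -> 3pm; DesignReview -> 1pm; Hiring -> 11am; Postmortem -> 10am; VendorCall -> 2pm.

2pm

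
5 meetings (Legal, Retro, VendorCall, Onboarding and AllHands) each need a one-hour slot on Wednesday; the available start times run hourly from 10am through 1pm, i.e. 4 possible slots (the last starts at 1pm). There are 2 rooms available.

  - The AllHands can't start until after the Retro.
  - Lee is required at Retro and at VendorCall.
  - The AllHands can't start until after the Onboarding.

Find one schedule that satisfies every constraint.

VendorCall=12pm; Retro=10am; Onboarding=10am; AllHands=11am; Legal=11am

Checking: Onboarding(10am) before AllHands(11am); Retro(10am) before AllHands(11am); Retro(10am) != VendorCall(12pm); max 2 per slot (cap 2).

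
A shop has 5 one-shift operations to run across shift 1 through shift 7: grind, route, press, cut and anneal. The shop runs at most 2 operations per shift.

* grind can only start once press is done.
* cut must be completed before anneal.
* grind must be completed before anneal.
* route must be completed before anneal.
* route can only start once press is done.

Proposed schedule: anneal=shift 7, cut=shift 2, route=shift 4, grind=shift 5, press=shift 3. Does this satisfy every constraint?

grind can only start once press is done — holds.
route can only start once press is done — holds.
cut must be completed before anneal — holds.
route must be completed before anneal — holds.
The shop runs at most 2 operations per shift — holds.
grind must be completed before anneal — holds.

Yes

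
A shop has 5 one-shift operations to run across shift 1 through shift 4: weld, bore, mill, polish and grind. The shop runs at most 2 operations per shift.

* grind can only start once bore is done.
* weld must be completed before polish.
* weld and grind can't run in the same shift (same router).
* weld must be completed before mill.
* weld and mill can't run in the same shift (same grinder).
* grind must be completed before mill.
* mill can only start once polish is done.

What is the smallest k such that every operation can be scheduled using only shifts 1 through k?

3

The precedence chain requires at least 3 distinct shifts.
With at most 2 per shift and 5 operations, at least 3 shifts are needed.
3 works (last occupied shift: shift 3): for example mill -> shift 3; grind -> shift 2; polish -> shift 2; weld -> shift 1; bore -> shift 1.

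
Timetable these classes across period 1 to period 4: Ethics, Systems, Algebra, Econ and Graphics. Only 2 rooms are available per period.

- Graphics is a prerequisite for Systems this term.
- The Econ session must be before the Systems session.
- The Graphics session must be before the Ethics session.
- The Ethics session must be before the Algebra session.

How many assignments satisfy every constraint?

Splitting on Ethics: it can be period 2 (12), period 3 (11). Listing each branch's schedules as (Systems, Algebra, Econ, Graphics) by period number:
Ethics=period 2: (2,3,1,1) (2,4,1,1) (3,3,1,1) (3,3,2,1) (3,4,1,1) (3,4,2,1) (4,3,1,1) (4,3,2,1) (4,3,3,1) (4,4,1,1) (4,4,2,1) (4,4,3,1) — 12.
Ethics=period 3: (2,4,1,1) (3,4,1,1) (3,4,1,2) (3,4,2,1) (3,4,2,2) (4,4,1,1) (4,4,1,2) (4,4,2,1) (4,4,2,2) (4,4,3,1) (4,4,3,2) — 11.
Summing: 12 + 11 = 23.

23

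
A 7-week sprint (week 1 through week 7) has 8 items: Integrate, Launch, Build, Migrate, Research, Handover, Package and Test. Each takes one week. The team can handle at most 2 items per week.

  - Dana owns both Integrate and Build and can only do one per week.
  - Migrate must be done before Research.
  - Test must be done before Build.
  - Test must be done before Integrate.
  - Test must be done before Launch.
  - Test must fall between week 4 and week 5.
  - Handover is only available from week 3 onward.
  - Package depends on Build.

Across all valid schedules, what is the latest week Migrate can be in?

Downstream work caps Migrate at week 6.
Migrate at week 6 is achievable: Test in week 4; Package in week 7; Handover in week 3; Migrate in week 6; Integrate in week 6; Launch in week 5; Research in week 7; Build in week 5.

week 6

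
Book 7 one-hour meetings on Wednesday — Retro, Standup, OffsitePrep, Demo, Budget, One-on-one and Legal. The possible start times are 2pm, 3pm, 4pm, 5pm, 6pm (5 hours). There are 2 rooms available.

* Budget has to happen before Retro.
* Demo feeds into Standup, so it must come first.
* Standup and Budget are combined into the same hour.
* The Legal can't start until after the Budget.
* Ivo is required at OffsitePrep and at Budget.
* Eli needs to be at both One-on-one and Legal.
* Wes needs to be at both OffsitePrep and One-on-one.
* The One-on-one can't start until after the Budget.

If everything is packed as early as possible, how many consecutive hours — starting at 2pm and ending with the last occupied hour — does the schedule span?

4

The precedence chain requires at least 3 distinct hours.
With at most 2 per hour and 7 meetings, at least 4 hours are needed.
4 works (last occupied hour: 5pm): for example Budget in 3pm, Legal in 5pm, Retro in 4pm, Standup in 3pm, OffsitePrep in 2pm, One-on-one in 4pm, Demo in 2pm.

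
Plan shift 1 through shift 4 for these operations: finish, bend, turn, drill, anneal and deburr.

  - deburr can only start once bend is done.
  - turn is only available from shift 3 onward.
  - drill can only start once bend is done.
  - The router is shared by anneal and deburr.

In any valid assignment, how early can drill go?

shift 2

Precedence pushes drill to at least shift 2.
drill at shift 2 is achievable: bend=shift 1, deburr=shift 2, turn=shift 3, drill=shift 2, anneal=shift 1, finish=shift 1.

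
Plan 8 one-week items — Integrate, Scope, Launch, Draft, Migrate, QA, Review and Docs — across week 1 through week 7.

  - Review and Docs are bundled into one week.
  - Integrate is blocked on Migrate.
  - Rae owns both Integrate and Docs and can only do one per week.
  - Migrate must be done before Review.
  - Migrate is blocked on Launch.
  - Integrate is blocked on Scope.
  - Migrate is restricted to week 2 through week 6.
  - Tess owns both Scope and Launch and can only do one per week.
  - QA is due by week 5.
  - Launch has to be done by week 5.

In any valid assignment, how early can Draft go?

Draft at week 1 is achievable: Launch=week 1; Review=week 4; Migrate=week 2; Draft=week 1; Integrate=week 3; Docs=week 4; Scope=week 2; QA=week 1.

week 1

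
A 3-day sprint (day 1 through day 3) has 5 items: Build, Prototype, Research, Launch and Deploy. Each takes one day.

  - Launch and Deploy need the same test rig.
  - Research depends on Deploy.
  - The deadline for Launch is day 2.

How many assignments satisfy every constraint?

27

Splitting on Build: it can be day 1 (9), day 2 (9), day 3 (9). Listing each branch's schedules as (Prototype, Research, Launch, Deploy) by day number:
Build=day 1: (1,2,2,1) (1,3,1,2) (1,3,2,1) (2,2,2,1) (2,3,1,2) (2,3,2,1) (3,2,2,1) (3,3,1,2) (3,3,2,1) — 9.
Build=day 2: (1,2,2,1) (1,3,1,2) (1,3,2,1) (2,2,2,1) (2,3,1,2) (2,3,2,1) (3,2,2,1) (3,3,1,2) (3,3,2,1) — 9.
Build=day 3: (1,2,2,1) (1,3,1,2) (1,3,2,1) (2,2,2,1) (2,3,1,2) (2,3,2,1) (3,2,2,1) (3,3,1,2) (3,3,2,1) — 9.
Summing: 9 + 9 + 9 = 27.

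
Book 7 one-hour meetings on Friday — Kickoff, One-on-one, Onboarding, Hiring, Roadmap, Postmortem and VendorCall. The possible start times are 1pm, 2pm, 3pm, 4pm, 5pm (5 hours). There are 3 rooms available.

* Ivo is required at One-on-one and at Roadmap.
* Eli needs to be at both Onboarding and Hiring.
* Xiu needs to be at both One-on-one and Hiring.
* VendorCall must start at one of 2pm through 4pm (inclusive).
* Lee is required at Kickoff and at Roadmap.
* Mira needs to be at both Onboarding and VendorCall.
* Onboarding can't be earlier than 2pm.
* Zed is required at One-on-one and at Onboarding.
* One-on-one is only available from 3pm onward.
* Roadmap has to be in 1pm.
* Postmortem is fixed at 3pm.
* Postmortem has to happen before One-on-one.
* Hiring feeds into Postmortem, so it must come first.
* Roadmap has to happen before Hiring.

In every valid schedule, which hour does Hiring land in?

Roadmap is fixed at 1pm and must come before Hiring, so Hiring is at least 2pm.
Postmortem is fixed at 3pm and must come after Hiring, so Hiring is at most 2pm.
So Hiring must be 2pm.

2pm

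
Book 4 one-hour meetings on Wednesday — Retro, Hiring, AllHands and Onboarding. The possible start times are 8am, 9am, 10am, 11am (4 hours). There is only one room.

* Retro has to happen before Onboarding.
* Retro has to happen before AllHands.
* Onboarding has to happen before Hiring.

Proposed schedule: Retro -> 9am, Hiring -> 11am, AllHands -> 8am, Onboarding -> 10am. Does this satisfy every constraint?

Invalid. Retro has to happen before AllHands.

Onboarding has to happen before Hiring — holds.
Retro has to happen before AllHands — violated.
There is only one room — holds.
Retro has to happen before Onboarding — holds.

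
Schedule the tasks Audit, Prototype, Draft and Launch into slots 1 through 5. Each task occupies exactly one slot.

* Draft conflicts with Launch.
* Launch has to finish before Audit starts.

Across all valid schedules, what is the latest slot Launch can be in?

Downstream work caps Launch at 4.
Launch at 4 is achievable: Audit=5, Prototype=1, Launch=4, Draft=1.

4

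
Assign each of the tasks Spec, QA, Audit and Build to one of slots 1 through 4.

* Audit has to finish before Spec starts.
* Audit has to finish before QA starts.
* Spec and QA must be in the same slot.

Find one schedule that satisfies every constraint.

Spec -> 2; Audit -> 1; QA -> 2; Build -> 1

Checking: Audit(1) before Spec(2); Audit(1) before QA(2); Spec = QA = 2.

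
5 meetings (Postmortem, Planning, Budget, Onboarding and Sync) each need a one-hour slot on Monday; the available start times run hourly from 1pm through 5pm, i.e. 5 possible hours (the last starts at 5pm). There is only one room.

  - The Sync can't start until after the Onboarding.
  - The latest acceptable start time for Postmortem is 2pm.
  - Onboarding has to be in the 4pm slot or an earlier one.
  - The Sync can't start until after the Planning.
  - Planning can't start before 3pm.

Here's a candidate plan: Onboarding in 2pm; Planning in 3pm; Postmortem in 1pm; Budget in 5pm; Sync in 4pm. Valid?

There is only one room — holds.
The Sync can't start until after the Planning — holds.
Onboarding has to be in the 4pm slot or an earlier one — holds.
Planning can't start before 3pm — holds.
The latest acceptable start time for Postmortem is 2pm — holds.
The Sync can't start until after the Onboarding — holds.

Valid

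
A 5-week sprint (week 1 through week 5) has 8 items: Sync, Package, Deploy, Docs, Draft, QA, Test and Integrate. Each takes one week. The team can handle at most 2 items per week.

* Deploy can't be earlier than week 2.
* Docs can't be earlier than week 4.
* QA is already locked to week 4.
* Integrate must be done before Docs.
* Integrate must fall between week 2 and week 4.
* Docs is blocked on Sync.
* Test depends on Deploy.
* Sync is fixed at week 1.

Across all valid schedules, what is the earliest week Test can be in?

week 3

Precedence pushes Test to at least week 3.
Test at week 3 is achievable: Sync=week 1, Package=week 1, Integrate=week 2, Draft=week 3, Test=week 3, Docs=week 4, QA=week 4, Deploy=week 2.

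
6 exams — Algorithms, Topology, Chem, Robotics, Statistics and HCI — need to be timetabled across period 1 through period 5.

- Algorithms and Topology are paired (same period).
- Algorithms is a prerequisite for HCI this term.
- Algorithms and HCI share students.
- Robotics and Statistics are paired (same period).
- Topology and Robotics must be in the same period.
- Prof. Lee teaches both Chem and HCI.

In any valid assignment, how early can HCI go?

Precedence pushes HCI to at least period 2.
HCI at period 2 is achievable: HCI=period 2; Algorithms=period 1; Topology=period 1; Chem=period 1; Robotics=period 1; Statistics=period 1.

period 2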